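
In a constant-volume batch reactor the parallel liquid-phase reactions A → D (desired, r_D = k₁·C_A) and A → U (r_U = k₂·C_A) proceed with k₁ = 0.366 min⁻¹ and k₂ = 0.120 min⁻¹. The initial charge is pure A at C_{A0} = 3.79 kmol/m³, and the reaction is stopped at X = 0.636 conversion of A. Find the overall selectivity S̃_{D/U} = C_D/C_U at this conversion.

C_A = C_{A0}(1−X) = 1.380 kmol/m³.
Both paths are first order in A, so the instantaneous fraction to D is constant: dC_D/d(−C_A) = k₁/(k₁+k₂) = 0.7531.
C_D = 0.7531·(C_{A0}−C_A) = 0.7531×2.410 = 1.82 kmol/m³.
C_U = (C_{A0}−C_A)−C_D = 0.5952 kmol/m³; S̃_{D/U} = 1.815/0.5952 = 3.05.

3.05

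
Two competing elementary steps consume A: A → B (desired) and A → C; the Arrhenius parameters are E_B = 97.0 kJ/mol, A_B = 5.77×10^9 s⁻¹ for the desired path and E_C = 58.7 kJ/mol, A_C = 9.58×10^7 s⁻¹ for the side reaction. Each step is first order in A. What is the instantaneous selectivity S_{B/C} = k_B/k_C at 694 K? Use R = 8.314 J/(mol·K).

0.0789

Since both paths have the same order in A, the concentration cancels and S_{B/C} = k_B/k_C = (A_B/A_C)·exp[(E_C−E_B)/(RT)].
(E_C−E_B)/(RT) = (58.7−97.0)×10³/(8.314×694) = -38300/5770 = -6.638.
k_B/k_C = (5.77×10^9/9.58×10^7)·exp(-6.638) = 60.23 × 0.001310 = 0.0789.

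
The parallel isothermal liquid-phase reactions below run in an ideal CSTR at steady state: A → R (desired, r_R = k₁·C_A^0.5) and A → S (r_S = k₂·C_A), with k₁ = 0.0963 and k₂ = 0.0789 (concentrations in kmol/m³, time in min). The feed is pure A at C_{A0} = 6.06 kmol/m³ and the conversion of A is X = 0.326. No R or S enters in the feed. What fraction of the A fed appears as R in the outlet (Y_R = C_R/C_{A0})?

0.123

Exit C_A = C_{A0}(1−X) = 6.06×0.674 = 4.084 kmol/m³.
A CSTR operates uniformly at the exit composition, giving r_R = 0.1946 and r_S = 0.3223 (each k·C_A^n at C_A = 4.084).
Fraction of consumed A going to R: r_R/(r_R+r_S) = 0.3765.
C_R = 0.3765·C_{A0}·X = 0.3765×6.06×0.326 = 0.744 kmol/m³; Y_R = C_R/C_{A0} = 0.123.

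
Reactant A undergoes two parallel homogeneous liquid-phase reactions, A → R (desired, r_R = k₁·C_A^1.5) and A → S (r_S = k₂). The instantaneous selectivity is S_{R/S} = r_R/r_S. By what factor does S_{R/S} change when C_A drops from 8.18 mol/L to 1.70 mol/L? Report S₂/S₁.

0.0947

S_{R/S} = (k₁/k₂)·C_A^1.5, so S₂/S₁ = (C_{A,2}/C_{A,1})^1.5.
= (1.70/8.18)^1.5 = (0.2078)^1.5 = 0.0947.
Selectivity toward R falls as C_A falls — high-concentration operation is favoured.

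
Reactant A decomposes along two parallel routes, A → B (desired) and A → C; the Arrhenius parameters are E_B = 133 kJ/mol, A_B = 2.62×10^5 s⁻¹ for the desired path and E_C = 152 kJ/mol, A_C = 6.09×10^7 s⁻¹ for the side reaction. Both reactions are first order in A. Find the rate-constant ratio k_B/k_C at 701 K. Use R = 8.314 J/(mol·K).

Since both paths have the same order in A, the concentration cancels and S_{B/C} = k_B/k_C = (A_B/A_C)·exp[(E_C−E_B)/(RT)].
(E_C−E_B)/(RT) = (152−133)×10³/(8.314×701) = 19000/5828 = 3.260.
k_B/k_C = (2.62×10^5/6.09×10^7)·exp(3.260) = 0.004302 × 26.05 = 0.112.

0.112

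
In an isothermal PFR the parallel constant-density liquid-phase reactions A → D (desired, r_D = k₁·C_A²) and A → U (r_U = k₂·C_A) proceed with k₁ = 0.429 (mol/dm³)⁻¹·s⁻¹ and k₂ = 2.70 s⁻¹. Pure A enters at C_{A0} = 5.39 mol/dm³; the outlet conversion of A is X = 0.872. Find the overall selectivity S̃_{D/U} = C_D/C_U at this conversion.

0.451

C_A = C_{A0}(1−X) = 0.6899 mol/dm³.
Along a PFR/batch, dC_U/dC_A = −r_U/(r_D+r_U) = −k₂/(k₂+k₁·C_A).
Integrating from C_{A0} to C_A: C_U = (2.70/0.429)·ln[(2.70+0.429·5.39)/(2.70+0.429·0.690)] = 6.294·ln(5.012/2.996) = 3.239 mol/dm³.
Then C_D = (C_{A0}−C_A) − C_U = 4.700 − 3.239 = 1.461 mol/dm³.
S̃_{D/U} = C_D/C_U = 1.461/3.239 = 0.451.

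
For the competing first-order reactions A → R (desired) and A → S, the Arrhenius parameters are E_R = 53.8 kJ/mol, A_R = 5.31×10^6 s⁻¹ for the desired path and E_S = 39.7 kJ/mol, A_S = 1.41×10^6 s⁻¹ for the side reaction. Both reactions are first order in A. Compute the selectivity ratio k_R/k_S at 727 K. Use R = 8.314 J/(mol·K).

0.365

With equal orders, S_{R/S} = k_R/k_S = (A_R/A_S)·exp[(E_S−E_R)/(RT)].
(E_S−E_R)/(RT) = (39.7−53.8)×10³/(8.314×727) = -14100/6044 = -2.333.
k_R/k_S = (5.31×10^6/1.41×10^6)·exp(-2.333) = 3.766 × 0.09703 = 0.365.
Since E_R > E_S, raising the temperature improves selectivity toward R.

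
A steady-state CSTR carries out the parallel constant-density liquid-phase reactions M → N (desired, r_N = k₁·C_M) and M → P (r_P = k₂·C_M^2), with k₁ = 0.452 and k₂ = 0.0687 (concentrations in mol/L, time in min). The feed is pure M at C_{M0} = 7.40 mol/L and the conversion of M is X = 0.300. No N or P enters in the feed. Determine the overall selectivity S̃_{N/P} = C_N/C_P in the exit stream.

Exit C_M = C_{M0}(1−X) = 7.40×0.700 = 5.180 mol/L.
Rates in a CSTR are evaluated at the outlet concentration: r_N = 0.452×5.180 = 2.341, r_P = 0.0687×5.180^2 = 1.843.
Overall selectivity = C_N/C_P = r_Nτ/(r_Pτ) = r_N/r_P = 1.27.

1.27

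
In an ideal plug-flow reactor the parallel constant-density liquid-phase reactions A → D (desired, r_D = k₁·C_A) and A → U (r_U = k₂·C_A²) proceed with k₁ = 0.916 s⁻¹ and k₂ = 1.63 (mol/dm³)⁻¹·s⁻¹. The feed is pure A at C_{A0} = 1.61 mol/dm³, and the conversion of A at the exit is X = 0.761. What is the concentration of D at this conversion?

C_A = C_{A0}(1−X) = 0.3848 mol/dm³.
Along a PFR/batch, dC_D/dC_A = −r_D/(r_D+r_U) = −k₁/(k₁+k₂·C_A).
Integrating from C_{A0} to C_A: C_D = (0.916/1.63)·ln[(0.916+1.63·1.61)/(0.916+1.63·0.385)] = 0.5620·ln(3.540/1.543) = 0.4666 mol/dm³.

0.467 mol/dm³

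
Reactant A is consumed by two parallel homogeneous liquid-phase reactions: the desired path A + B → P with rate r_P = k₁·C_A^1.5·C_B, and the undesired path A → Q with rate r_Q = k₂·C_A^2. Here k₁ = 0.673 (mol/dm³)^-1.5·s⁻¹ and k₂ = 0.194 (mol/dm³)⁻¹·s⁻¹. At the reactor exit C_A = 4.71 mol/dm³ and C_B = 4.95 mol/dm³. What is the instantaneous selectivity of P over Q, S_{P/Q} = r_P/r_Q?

S_{P/Q} = r_P/r_Q = (k₁·C_A^1.5·C_B)/(k₂·C_A^2) = (k₁/k₂)·C_A^-0.5·C_B.
= (0.673×4.710^1.5×4.950) / (0.194×4.710^2) = 34.05/4.304 = 7.91.
The undesired path is higher order in A, so low C_A (CSTR or dilute feed) favours P.

7.91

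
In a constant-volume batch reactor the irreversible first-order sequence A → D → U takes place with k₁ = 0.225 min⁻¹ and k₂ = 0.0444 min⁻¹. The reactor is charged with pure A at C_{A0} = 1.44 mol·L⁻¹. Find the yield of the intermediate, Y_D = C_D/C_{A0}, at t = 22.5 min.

0.451

For first-order series with pure A initially, C_D(t) = k₁C_{A0}/(k₂−k₁)·(e^(−k₁t) − e^(−k₂t)).
e^(−k₁t) = e^(−0.225×22.5) = e^(−5.062) = 0.006330; e^(−k₂t) = e^(−0.9990) = 0.3682.
C_D = 0.225×1.44/(0.0444−0.225) × (0.006330−0.3682) = (-1.794)×(-0.3619) = 0.6493 mol·L⁻¹.
Y_D = C_D/C_{A0} = 0.6493/1.44 = 0.451.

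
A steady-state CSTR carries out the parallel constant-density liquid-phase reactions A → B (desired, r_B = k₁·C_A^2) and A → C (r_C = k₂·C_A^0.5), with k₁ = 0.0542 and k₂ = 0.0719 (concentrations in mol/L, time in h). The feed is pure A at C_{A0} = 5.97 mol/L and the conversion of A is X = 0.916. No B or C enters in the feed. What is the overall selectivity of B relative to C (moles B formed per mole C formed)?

Exit C_A = C_{A0}(1−X) = 5.97×0.0840 = 0.5015 mol/L.
In a CSTR the entire volume is at exit conditions, so r_B = 0.0542×0.5015^2 = 0.01363 and r_C = 0.0719×0.5015^0.5 = 0.05092.
Overall selectivity = C_B/C_C = r_Bτ/(r_Cτ) = r_B/r_C = 0.268.

0.268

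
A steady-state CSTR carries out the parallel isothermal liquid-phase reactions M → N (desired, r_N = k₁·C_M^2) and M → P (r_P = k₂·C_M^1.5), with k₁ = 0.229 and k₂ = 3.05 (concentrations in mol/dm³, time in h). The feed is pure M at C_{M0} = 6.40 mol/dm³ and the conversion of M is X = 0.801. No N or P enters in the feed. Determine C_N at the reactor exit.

Exit C_M = C_{M0}(1−X) = 6.40×0.199 = 1.274 mol/dm³.
A CSTR operates uniformly at the exit composition, giving r_N = 0.3715 and r_P = 4.384 (each k·C_M^n at C_M = 1.274).
Fraction of consumed M going to N: r_N/(r_N+r_P) = 0.07811.
C_N = 0.07811·C_{M0}·X = 0.07811×6.40×0.801 = 0.400 mol/dm³.

0.400 mol/dm³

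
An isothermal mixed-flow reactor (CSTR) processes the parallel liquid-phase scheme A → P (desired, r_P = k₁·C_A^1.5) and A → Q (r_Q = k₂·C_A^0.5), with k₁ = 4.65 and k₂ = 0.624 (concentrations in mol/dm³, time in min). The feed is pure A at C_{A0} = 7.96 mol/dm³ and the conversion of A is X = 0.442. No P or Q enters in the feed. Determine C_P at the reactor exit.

Exit C_A = C_{A0}(1−X) = 7.96×0.558 = 4.442 mol/dm³.
A CSTR operates uniformly at the exit composition, giving r_P = 43.53 and r_Q = 1.315 (each k·C_A^n at C_A = 4.442).
Fraction of consumed A going to P: r_P/(r_P+r_Q) = 0.9707.
C_P = 0.9707·C_{A0}·X = 0.9707×7.96×0.442 = 3.42 mol/dm³.

3.42 mol/dm³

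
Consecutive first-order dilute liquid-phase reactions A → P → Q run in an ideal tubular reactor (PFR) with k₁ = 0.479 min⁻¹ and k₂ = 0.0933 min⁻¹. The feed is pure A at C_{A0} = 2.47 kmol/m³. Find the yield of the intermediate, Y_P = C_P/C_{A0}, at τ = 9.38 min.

For first-order series with pure A initially, C_P(τ) = k₁C_{A0}/(k₂−k₁)·(e^(−k₁τ) − e^(−k₂τ)).
e^(−k₁τ) = e^(−0.479×9.38) = e^(−4.493) = 0.01119; e^(−k₂τ) = e^(−0.8752) = 0.4168.
C_P = 0.479×2.47/(0.0933−0.479) × (0.01119−0.4168) = (-3.067)×(-0.4056) = 1.244 kmol/m³.
Y_P = C_P/C_{A0} = 1.244/2.47 = 0.504.

0.504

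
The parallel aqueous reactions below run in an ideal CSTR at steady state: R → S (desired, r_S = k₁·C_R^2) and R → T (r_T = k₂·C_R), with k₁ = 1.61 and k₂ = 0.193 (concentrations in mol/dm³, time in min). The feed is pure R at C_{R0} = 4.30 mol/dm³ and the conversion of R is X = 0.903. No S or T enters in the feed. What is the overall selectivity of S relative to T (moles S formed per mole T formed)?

3.48

Exit C_R = C_{R0}(1−X) = 4.30×0.0970 = 0.4171 mol/dm³.
In a CSTR the entire volume is at exit conditions, so r_S = 1.61×0.4171^2 = 0.2801 and r_T = 0.193×0.4171 = 0.08050.
Overall selectivity = C_S/C_T = r_Sτ/(r_Tτ) = r_S/r_T = 3.48.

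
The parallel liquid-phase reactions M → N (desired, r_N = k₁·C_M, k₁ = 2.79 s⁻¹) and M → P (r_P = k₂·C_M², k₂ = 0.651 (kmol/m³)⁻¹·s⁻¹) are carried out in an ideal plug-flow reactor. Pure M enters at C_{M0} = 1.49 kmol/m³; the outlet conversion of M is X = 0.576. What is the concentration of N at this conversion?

C_M = C_{M0}(1−X) = 0.6318 kmol/m³.
Along a PFR/batch, dC_N/dC_M = −r_N/(r_N+r_P) = −k₁/(k₁+k₂·C_M).
Integrating from C_{M0} to C_M: C_N = (2.79/0.651)·ln[(2.79+0.651·1.49)/(2.79+0.651·0.632)] = 4.286·ln(3.760/3.201) = 0.6894 kmol/m³.

0.689 kmol/m³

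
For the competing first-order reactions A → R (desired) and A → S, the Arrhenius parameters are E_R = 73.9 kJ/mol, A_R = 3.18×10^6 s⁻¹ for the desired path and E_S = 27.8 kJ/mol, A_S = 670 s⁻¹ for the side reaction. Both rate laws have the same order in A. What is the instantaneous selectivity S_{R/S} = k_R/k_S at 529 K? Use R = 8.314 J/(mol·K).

0.133

With equal orders, S_{R/S} = k_R/k_S = (A_R/A_S)·exp[(E_S−E_R)/(RT)].
(E_S−E_R)/(RT) = (27.8−73.9)×10³/(8.314×529) = -46100/4398 = -10.48.
k_R/k_S = (3.18×10^6/670)·exp(-10.48) = 4746 × 2.804×10^-5 = 0.133.
Since E_R > E_S, raising the temperature improves selectivity toward R.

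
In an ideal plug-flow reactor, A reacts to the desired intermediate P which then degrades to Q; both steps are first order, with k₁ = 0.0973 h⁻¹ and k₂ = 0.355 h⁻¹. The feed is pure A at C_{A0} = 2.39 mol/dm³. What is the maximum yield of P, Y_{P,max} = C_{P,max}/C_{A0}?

Evaluating C_P at τ_opt = ln(k₂/k₁)/(k₂−k₁) gives C_{P,max}/C_{A0} = (k₁/k₂)^[k₂/(k₂−k₁)].
= (0.0973/0.355)^(0.355/(0.355−0.0973)) = (0.2741)^(1.378) = 0.1681.

0.168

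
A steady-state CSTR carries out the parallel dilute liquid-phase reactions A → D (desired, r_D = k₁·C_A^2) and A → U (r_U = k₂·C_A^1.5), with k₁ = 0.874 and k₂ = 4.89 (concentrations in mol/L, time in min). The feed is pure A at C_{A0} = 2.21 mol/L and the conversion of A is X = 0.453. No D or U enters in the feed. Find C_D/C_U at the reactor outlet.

0.197

Exit C_A = C_{A0}(1−X) = 2.21×0.547 = 1.209 mol/L.
A CSTR operates uniformly at the exit composition, giving r_D = 1.277 and r_U = 6.499 (each k·C_A^n at C_A = 1.209).
Overall selectivity = C_D/C_U = r_Dτ/(r_Uτ) = r_D/r_U = 0.197.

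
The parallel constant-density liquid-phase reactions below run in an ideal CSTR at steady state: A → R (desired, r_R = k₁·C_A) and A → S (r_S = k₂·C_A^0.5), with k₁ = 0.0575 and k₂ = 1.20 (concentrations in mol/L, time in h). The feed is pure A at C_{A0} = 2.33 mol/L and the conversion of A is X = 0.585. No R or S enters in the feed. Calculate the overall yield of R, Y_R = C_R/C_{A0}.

Exit C_A = C_{A0}(1−X) = 2.33×0.415 = 0.9670 mol/L.
Rates in a CSTR are evaluated at the outlet concentration: r_R = 0.0575×0.9670 = 0.05560, r_S = 1.20×0.9670^0.5 = 1.180.
Fraction of consumed A going to R: r_R/(r_R+r_S) = 0.04500.
C_R = 0.04500·C_{A0}·X = 0.04500×2.33×0.585 = 0.0613 mol/L; Y_R = C_R/C_{A0} = 0.0263.

0.0263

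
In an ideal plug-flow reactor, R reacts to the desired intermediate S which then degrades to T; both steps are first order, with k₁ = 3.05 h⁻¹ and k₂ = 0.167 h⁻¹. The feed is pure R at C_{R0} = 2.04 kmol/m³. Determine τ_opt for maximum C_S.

1.01 h

For first-order series the maximum of C_S occurs at τ_opt = ln(k₂/k₁)/(k₂−k₁).
= ln(0.167/3.05)/(0.167−3.05) = ln(0.05475)/-2.883 = -2.905/-2.883 = 1.01 h.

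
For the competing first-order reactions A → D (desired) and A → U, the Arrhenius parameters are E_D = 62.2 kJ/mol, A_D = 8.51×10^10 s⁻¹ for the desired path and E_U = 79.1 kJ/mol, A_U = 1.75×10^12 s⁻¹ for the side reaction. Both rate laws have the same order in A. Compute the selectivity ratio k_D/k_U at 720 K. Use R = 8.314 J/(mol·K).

0.818

k_D/k_U = (A_D/A_U)·exp[−(E_D−E_U)/(RT)] = (A_D/A_U)·exp[(E_U−E_D)/(RT)].
(E_U−E_D)/(RT) = (79.1−62.2)×10³/(8.314×720) = 16900/5986 = 2.823.
k_D/k_U = (8.51×10^10/1.75×10^12)·exp(2.823) = 0.04863 × 16.83 = 0.818.
Since E_D < E_U, lowering the temperature improves selectivity toward D.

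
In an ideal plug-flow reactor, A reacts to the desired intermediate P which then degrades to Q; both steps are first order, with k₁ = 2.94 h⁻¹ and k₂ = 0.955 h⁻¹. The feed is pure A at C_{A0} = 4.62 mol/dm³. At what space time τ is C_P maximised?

0.566 h

The intermediate peaks when r₁ = r₂, i.e. k₁e^(−k₁τ) = k₂e^(−k₂τ), giving τ_opt = ln(k₂/k₁)/(k₂−k₁).
= ln(0.955/2.94)/(0.955−2.94) = ln(0.3248)/-1.985 = -1.124/-1.985 = 0.566 h.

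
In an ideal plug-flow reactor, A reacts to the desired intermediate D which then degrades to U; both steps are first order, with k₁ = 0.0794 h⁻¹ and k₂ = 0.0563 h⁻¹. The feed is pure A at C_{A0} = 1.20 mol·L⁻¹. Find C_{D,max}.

At the optimum, C_{D,max}/C_{A0} = (k₁/k₂)^[k₂/(k₂−k₁)].
= (0.0794/0.0563)^(0.0563/(0.0563−0.0794)) = (1.410)^(-2.437) = 0.4326.
C_{D,max} = 0.4326×1.20 = 0.519 mol·L⁻¹.

0.519 mol·L⁻¹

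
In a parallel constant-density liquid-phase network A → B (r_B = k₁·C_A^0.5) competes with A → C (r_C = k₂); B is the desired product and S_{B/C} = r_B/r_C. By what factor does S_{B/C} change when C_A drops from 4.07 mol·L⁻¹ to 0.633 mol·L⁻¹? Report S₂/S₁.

S_{B/C} = (k₁/k₂)·C_A^0.5, so S₂/S₁ = (C_{A,2}/C_{A,1})^0.5.
= (0.633/4.07)^0.5 = (0.1555)^0.5 = 0.394.

0.394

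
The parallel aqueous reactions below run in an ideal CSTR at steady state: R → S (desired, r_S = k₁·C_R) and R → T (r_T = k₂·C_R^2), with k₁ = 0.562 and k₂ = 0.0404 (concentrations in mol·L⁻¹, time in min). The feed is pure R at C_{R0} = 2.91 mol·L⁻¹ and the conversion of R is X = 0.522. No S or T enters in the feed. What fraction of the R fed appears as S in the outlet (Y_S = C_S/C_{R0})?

Exit C_R = C_{R0}(1−X) = 2.91×0.478 = 1.391 mol·L⁻¹.
In a CSTR the entire volume is at exit conditions, so r_S = 0.562×1.391 = 0.7817 and r_T = 0.0404×1.391^2 = 0.07817.
Fraction of consumed R going to S: r_S/(r_S+r_T) = 0.9091.
C_S = 0.9091·C_{R0}·X = 0.9091×2.91×0.522 = 1.38 mol·L⁻¹; Y_S = C_S/C_{R0} = 0.475.

0.475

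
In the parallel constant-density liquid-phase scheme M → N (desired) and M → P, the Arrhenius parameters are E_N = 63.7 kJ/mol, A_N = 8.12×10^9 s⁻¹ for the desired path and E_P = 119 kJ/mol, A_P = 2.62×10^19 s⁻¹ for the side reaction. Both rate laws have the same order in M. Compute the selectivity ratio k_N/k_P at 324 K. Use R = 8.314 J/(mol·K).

Since both paths have the same order in M, the concentration cancels and S_{N/P} = k_N/k_P = (A_N/A_P)·exp[(E_P−E_N)/(RT)].
(E_P−E_N)/(RT) = (119−63.7)×10³/(8.314×324) = 55300/2694 = 20.53.
k_N/k_P = (8.12×10^9/2.62×10^19)·exp(20.53) = 3.099×10^-10 × 8.235×10^8 = 0.255.
Since E_N < E_P, lowering the temperature improves selectivity toward N.

0.255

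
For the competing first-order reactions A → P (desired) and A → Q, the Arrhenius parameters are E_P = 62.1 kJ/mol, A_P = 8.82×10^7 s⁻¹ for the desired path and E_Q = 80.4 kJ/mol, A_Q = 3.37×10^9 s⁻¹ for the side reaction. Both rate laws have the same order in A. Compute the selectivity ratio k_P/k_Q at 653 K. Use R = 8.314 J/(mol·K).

0.762

Since both paths have the same order in A, the concentration cancels and S_{P/Q} = k_P/k_Q = (A_P/A_Q)·exp[(E_Q−E_P)/(RT)].
(E_Q−E_P)/(RT) = (80.4−62.1)×10³/(8.314×653) = 18300/5429 = 3.371.
k_P/k_Q = (8.82×10^7/3.37×10^9)·exp(3.371) = 0.02617 × 29.10 = 0.762.
Since E_P < E_Q, lowering the temperature improves selectivity toward P.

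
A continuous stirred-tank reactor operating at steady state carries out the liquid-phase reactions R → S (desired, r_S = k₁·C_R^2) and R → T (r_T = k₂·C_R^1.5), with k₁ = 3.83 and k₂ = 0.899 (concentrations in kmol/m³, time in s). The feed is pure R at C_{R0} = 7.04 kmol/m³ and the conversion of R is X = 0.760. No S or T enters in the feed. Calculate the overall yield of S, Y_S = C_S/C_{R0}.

Exit C_R = C_{R0}(1−X) = 7.04×0.240 = 1.690 kmol/m³.
Rates in a CSTR are evaluated at the outlet concentration: r_S = 3.83×1.690^2 = 10.93, r_T = 0.899×1.690^1.5 = 1.974.
Fraction of consumed R going to S: r_S/(r_S+r_T) = 0.8470.
C_S = 0.8470·C_{R0}·X = 0.8470×7.04×0.760 = 4.53 kmol/m³; Y_S = C_S/C_{R0} = 0.644.

0.644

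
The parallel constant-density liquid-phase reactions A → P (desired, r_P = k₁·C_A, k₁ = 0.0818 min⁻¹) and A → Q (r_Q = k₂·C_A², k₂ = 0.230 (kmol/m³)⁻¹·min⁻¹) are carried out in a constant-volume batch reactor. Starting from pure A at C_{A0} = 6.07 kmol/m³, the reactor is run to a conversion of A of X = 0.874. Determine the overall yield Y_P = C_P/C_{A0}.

C_A = C_{A0}(1−X) = 0.7648 kmol/m³.
Along a PFR/batch, dC_P/dC_A = −r_P/(r_P+r_Q) = −k₁/(k₁+k₂·C_A).
Integrating from C_{A0} to C_A: C_P = (0.0818/0.230)·ln[(0.0818+0.230·6.07)/(0.0818+0.230·0.765)] = 0.3557·ln(1.478/0.2577) = 0.6212 kmol/m³.
Y_P = C_P/C_{A0} = 0.6212/6.07 = 0.102.

0.102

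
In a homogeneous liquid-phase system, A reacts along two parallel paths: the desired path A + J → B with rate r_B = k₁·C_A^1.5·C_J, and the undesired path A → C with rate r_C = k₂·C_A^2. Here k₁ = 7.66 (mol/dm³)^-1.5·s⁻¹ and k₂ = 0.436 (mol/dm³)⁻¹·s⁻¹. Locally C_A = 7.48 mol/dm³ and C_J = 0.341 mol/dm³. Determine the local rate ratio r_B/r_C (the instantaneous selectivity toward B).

2.19

S_{B/C} = r_B/r_C = (k₁·C_A^1.5·C_J)/(k₂·C_A^2) = (k₁/k₂)·C_A^-0.5·C_J.
= (7.66×7.480^1.5×0.3410) / (0.436×7.480^2) = 53.44/24.39 = 2.19.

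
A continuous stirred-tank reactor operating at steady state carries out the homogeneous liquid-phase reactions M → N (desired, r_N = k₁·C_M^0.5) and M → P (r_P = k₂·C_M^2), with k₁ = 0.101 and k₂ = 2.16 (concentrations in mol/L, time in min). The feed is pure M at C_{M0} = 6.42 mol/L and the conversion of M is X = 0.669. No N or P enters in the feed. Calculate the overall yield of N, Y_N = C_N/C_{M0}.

Exit C_M = C_{M0}(1−X) = 6.42×0.331 = 2.125 mol/L.
Rates in a CSTR are evaluated at the outlet concentration: r_N = 0.101×2.125^0.5 = 0.1472, r_P = 2.16×2.125^2 = 9.754.
Fraction of consumed M going to N: r_N/(r_N+r_P) = 0.01487.
C_N = 0.01487·C_{M0}·X = 0.01487×6.42×0.669 = 0.0639 mol/L; Y_N = C_N/C_{M0} = 0.00995.

0.00995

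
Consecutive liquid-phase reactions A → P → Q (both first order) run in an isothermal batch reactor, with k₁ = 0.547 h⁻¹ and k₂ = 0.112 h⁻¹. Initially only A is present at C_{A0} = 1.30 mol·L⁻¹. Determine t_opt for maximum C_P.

3.65 h

Setting dC_P/dt = 0 gives t_opt = ln(k₂/k₁)/(k₂−k₁).
= ln(0.112/0.547)/(0.112−0.547) = ln(0.2048)/-0.4350 = -1.586/-0.4350 = 3.65 h.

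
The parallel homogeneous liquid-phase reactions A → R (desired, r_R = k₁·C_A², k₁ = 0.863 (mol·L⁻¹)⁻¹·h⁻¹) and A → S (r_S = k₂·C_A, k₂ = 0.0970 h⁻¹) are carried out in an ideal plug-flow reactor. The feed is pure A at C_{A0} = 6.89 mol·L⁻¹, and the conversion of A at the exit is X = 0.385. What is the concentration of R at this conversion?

C_A = C_{A0}(1−X) = 4.237 mol·L⁻¹.
Along a PFR/batch, dC_S/dC_A = −r_S/(r_R+r_S) = −k₂/(k₂+k₁·C_A).
Integrating from C_{A0} to C_A: C_S = (0.0970/0.863)·ln[(0.0970+0.863·6.89)/(0.0970+0.863·4.24)] = 0.1124·ln(6.043/3.754) = 0.05352 mol·L⁻¹.
Then C_R = (C_{A0}−C_A) − C_S = 2.653 − 0.05352 = 2.599 mol·L⁻¹.

2.60 mol·L⁻¹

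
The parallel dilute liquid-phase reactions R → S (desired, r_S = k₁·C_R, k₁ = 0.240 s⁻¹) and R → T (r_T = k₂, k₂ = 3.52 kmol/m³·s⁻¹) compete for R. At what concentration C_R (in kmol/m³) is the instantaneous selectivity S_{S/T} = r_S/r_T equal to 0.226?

S_{S/T} = (k₁/k₂)·C_R ⇒ C_R = S·k₂/k₁.
= 0.226×3.52/0.240 = 3.31 kmol/m³.

3.31 kmol/m³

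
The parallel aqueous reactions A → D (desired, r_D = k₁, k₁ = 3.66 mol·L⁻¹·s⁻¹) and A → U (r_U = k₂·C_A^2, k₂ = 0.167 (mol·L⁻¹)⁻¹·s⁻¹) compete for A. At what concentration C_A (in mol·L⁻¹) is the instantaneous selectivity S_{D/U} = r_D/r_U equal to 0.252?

S_{D/U} = (k₁/k₂)·C_A^-2 ⇒ C_A = (S·k₂/k₁)^(-0.5).
= (0.252×0.167/3.66)^(-0.5) = (0.01150)^(-0.5) = 9.33 mol·L⁻¹.

9.33 mol·L⁻¹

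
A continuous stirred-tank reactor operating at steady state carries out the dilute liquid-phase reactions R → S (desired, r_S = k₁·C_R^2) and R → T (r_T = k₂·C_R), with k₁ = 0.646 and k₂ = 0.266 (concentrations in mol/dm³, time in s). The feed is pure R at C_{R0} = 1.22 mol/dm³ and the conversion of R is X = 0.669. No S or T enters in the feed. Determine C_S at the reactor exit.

0.404 mol/dm³

Exit C_R = C_{R0}(1−X) = 1.22×0.331 = 0.4038 mol/dm³.
Rates in a CSTR are evaluated at the outlet concentration: r_S = 0.646×0.4038^2 = 0.1053, r_T = 0.266×0.4038 = 0.1074.
Fraction of consumed R going to S: r_S/(r_S+r_T) = 0.4951.
C_S = 0.4951·C_{R0}·X = 0.4951×1.22×0.669 = 0.404 mol/dm³.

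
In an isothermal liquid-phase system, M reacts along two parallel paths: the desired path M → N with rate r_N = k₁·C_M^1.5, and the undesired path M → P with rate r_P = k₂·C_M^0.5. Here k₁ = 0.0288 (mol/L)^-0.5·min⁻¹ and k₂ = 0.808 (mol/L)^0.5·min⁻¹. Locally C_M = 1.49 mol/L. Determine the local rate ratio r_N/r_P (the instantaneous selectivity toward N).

S_{N/P} = r_N/r_P = (k₁·C_M^1.5)/(k₂·C_M^0.5) = (k₁/k₂)·C_M.
= (0.0288×1.490^1.5) / (0.808×1.490^0.5) = 0.05238/0.9863 = 0.0531.

0.0531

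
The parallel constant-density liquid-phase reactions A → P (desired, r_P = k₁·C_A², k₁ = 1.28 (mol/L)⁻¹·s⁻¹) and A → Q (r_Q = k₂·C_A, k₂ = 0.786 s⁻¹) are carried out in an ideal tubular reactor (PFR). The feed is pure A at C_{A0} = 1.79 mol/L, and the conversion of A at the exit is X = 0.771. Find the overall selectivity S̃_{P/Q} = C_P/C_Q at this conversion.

1.63

C_A = C_{A0}(1−X) = 0.4099 mol/L.
Along a PFR/batch, dC_Q/dC_A = −r_Q/(r_P+r_Q) = −k₂/(k₂+k₁·C_A).
Integrating from C_{A0} to C_A: C_Q = (0.786/1.28)·ln[(0.786+1.28·1.79)/(0.786+1.28·0.410)] = 0.6141·ln(3.077/1.311) = 0.5241 mol/L.
Then C_P = (C_{A0}−C_A) − C_Q = 1.380 − 0.5241 = 0.8560 mol/L.
S̃_{P/Q} = C_P/C_Q = 0.8560/0.5241 = 1.63.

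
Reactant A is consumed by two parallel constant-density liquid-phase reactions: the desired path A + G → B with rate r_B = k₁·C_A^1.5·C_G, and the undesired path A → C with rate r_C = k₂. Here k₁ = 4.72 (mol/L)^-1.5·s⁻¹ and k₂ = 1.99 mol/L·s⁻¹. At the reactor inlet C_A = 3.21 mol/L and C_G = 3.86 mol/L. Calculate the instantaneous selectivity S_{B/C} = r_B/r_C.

S_{B/C} = r_B/r_C = (k₁·C_A^1.5·C_G)/(k₂) = (k₁/k₂)·C_A^1.5·C_G.
= (4.72×3.210^1.5×3.860) / (1.99) = 104.8/1.990 = 52.7.

52.7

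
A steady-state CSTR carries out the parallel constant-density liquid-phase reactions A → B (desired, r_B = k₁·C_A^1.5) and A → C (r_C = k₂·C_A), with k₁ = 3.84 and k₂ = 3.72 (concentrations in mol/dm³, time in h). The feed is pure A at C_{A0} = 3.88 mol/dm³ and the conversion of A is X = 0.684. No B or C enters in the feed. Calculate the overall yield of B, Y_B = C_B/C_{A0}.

Exit C_A = C_{A0}(1−X) = 3.88×0.316 = 1.226 mol/dm³.
In a CSTR the entire volume is at exit conditions, so r_B = 3.84×1.226^1.5 = 5.213 and r_C = 3.72×1.226 = 4.561.
Fraction of consumed A going to B: r_B/(r_B+r_C) = 0.5334.
C_B = 0.5334·C_{A0}·X = 0.5334×3.88×0.684 = 1.42 mol/dm³; Y_B = C_B/C_{A0} = 0.365.

0.365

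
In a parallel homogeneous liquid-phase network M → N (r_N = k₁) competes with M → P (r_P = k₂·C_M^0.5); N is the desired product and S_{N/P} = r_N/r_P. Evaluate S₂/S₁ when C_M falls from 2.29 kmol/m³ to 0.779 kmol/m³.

S_{N/P} = (k₁/k₂)·C_M^-0.5, so S₂/S₁ = (C_{M,2}/C_{M,1})^-0.5.
= (0.779/2.29)^(-0.5) = (0.3402)^(-0.5) = 1.71.

1.71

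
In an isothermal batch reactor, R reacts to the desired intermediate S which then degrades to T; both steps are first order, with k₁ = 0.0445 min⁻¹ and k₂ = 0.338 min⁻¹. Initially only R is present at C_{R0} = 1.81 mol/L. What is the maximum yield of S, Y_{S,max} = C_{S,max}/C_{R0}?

0.0968

At the optimum, C_{S,max}/C_{R0} = (k₁/k₂)^[k₂/(k₂−k₁)].
= (0.0445/0.338)^(0.338/(0.338−0.0445)) = (0.1317)^(1.152) = 0.09681.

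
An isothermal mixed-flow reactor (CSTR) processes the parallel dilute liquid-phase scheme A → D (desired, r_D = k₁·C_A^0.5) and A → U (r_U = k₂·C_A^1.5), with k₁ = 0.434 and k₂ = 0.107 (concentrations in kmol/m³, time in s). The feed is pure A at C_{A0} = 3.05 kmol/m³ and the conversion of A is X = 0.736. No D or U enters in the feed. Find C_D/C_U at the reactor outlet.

Exit C_A = C_{A0}(1−X) = 3.05×0.264 = 0.8052 kmol/m³.
A CSTR operates uniformly at the exit composition, giving r_D = 0.3894 and r_U = 0.07731 (each k·C_A^n at C_A = 0.8052).
Overall selectivity = C_D/C_U = r_Dτ/(r_Uτ) = r_D/r_U = 5.04.

5.04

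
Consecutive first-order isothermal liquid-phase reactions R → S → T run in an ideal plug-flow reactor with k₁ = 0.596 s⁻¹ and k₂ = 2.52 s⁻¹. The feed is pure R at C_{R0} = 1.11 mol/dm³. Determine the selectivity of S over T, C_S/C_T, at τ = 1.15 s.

0.389

For first-order series with pure R initially, C_S(τ) = k₁C_{R0}/(k₂−k₁)·(e^(−k₁τ) − e^(−k₂τ)).
e^(−k₁τ) = e^(−0.596×1.15) = e^(−0.6854) = 0.5039; e^(−k₂τ) = e^(−2.898) = 0.05513.
C_S = 0.596×1.11/(2.52−0.596) × (0.5039−0.05513) = 0.3438×0.4488 = 0.1543 mol/dm³.
C_R = C_{R0}e^(−k₁τ) = 0.5593 mol/dm³, so C_T = C_{R0}−C_R−C_S = 0.3964 mol/dm³; C_S/C_T = 0.389.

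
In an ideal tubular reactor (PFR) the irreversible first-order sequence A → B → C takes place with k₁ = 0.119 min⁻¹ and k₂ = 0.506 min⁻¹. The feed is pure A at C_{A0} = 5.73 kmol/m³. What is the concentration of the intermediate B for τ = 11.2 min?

The intermediate concentration in a first-order A→B→C sequence is C_B = k₁C_{A0}(e^(−k₁τ) − e^(−k₂τ))/(k₂−k₁).
e^(−k₁τ) = e^(−0.119×11.2) = e^(−1.333) = 0.2637; e^(−k₂τ) = e^(−5.667) = 0.003458.
C_B = 0.119×5.73/(0.506−0.119) × (0.2637−0.003458) = 1.762×0.2603 = 0.4586 kmol/m³.

0.459 kmol/m³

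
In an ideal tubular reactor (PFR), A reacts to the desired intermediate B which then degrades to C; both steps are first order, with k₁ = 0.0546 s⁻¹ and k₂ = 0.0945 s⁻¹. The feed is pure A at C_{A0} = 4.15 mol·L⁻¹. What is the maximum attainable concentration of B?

1.13 mol·L⁻¹

For a first-order series the maximum intermediate yield is C_{B,max}/C_{A0} = (k₁/k₂)^[k₂/(k₂−k₁)].
= (0.0546/0.0945)^(0.0945/(0.0945−0.0546)) = (0.5778)^(2.368) = 0.2727.
C_{B,max} = 0.2727×4.15 = 1.13 mol·L⁻¹.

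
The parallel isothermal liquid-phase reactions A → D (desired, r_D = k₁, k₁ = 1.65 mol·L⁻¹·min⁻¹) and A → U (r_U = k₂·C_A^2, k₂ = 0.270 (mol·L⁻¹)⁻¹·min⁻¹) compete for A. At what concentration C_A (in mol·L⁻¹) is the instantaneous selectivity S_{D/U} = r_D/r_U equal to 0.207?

S_{D/U} = (k₁/k₂)·C_A^-2 ⇒ C_A = (S·k₂/k₁)^(-0.5).
= (0.207×0.270/1.65)^(-0.5) = (0.03387)^(-0.5) = 5.43 mol·L⁻¹.

5.43 mol·L⁻¹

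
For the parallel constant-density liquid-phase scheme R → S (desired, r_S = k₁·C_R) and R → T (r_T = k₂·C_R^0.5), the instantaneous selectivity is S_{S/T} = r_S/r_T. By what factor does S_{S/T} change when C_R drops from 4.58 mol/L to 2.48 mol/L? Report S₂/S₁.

S_{S/T} = (k₁/k₂)·C_R^0.5, so S₂/S₁ = (C_{R,2}/C_{R,1})^0.5.
= (2.48/4.58)^0.5 = (0.5415)^0.5 = 0.736.

0.736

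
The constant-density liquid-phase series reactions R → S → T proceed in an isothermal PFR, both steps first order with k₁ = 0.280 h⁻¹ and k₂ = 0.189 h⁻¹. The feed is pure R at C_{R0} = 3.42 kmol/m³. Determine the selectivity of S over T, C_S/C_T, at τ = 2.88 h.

2.90

Solving the coupled first-order balances gives C_S(τ) = [k₁/(k₂−k₁)]·C_{R0}·(e^(−k₁τ) − e^(−k₂τ)).
e^(−k₁τ) = e^(−0.280×2.88) = e^(−0.8064) = 0.4465; e^(−k₂τ) = e^(−0.5443) = 0.5802.
C_S = 0.280×3.42/(0.189−0.280) × (0.4465−0.5802) = (-10.52)×(-0.1338) = 1.408 kmol/m³.
C_R = C_{R0}e^(−k₁τ) = 1.527 kmol/m³, so C_T = C_{R0}−C_R−C_S = 0.4854 kmol/m³; C_S/C_T = 2.90.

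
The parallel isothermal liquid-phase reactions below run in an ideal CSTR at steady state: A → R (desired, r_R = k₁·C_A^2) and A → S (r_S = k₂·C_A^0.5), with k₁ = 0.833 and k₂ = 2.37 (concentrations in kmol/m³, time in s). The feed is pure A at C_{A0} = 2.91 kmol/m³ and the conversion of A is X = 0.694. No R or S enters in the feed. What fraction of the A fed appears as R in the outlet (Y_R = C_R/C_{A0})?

Exit C_A = C_{A0}(1−X) = 2.91×0.306 = 0.8905 kmol/m³.
In a CSTR the entire volume is at exit conditions, so r_R = 0.833×0.8905^2 = 0.6605 and r_S = 2.37×0.8905^0.5 = 2.236.
Fraction of consumed A going to R: r_R/(r_R+r_S) = 0.2280.
C_R = 0.2280·C_{A0}·X = 0.2280×2.91×0.694 = 0.460 kmol/m³; Y_R = C_R/C_{A0} = 0.158.

0.158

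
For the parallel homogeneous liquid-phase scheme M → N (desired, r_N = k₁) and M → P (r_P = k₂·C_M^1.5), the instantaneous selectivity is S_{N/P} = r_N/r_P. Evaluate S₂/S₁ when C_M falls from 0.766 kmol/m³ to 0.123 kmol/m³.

S_{N/P} = (k₁/k₂)·C_M^-1.5, so S₂/S₁ = (C_{M,2}/C_{M,1})^-1.5.
= (0.123/0.766)^(-1.5) = (0.1606)^(-1.5) = 15.5.
Selectivity toward N rises as C_M falls — low-concentration operation is favoured.

15.5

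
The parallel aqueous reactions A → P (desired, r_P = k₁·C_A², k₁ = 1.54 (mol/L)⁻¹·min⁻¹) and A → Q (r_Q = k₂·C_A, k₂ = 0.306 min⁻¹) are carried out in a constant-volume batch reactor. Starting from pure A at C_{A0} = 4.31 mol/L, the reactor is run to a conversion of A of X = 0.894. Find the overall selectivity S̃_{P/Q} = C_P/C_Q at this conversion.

9.06

C_A = C_{A0}(1−X) = 0.4569 mol/L.
Along a PFR/batch, dC_Q/dC_A = −r_Q/(r_P+r_Q) = −k₂/(k₂+k₁·C_A).
Integrating from C_{A0} to C_A: C_Q = (0.306/1.54)·ln[(0.306+1.54·4.31)/(0.306+1.54·0.457)] = 0.1987·ln(6.943/1.010) = 0.3832 mol/L.
Then C_P = (C_{A0}−C_A) − C_Q = 3.853 − 0.3832 = 3.470 mol/L.
S̃_{P/Q} = C_P/C_Q = 3.470/0.3832 = 9.06.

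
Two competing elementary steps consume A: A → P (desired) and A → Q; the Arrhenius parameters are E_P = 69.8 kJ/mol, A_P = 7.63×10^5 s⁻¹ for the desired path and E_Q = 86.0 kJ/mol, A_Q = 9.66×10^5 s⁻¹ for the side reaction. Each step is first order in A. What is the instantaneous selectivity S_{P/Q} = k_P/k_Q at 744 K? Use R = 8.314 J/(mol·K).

10.8

k_P/k_Q = (A_P/A_Q)·exp[−(E_P−E_Q)/(RT)] = (A_P/A_Q)·exp[(E_Q−E_P)/(RT)].
(E_Q−E_P)/(RT) = (86.0−69.8)×10³/(8.314×744) = 16200/6186 = 2.619.
k_P/k_Q = (7.63×10^5/9.66×10^5)·exp(2.619) = 0.7899 × 13.72 = 10.8.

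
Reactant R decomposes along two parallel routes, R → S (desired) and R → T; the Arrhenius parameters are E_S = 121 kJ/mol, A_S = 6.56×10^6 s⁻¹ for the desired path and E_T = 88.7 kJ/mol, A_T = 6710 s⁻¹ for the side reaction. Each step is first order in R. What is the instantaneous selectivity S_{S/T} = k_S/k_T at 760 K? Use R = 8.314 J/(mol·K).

5.89

k_S/k_T = (A_S/A_T)·exp[−(E_S−E_T)/(RT)] = (A_S/A_T)·exp[(E_T−E_S)/(RT)].
(E_T−E_S)/(RT) = (88.7−121)×10³/(8.314×760) = -32300/6319 = -5.112.
k_S/k_T = (6.56×10^6/6710)·exp(-5.112) = 977.6 × 0.006025 = 5.89.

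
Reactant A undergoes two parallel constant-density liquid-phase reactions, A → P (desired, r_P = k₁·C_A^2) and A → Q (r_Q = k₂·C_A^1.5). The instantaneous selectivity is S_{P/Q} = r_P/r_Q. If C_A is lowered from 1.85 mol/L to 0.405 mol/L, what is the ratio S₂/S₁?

S_{P/Q} = (k₁/k₂)·C_A^0.5, so S₂/S₁ = (C_{A,2}/C_{A,1})^0.5.
= (0.405/1.85)^0.5 = (0.2189)^0.5 = 0.468.
Selectivity toward P falls as C_A falls — high-concentration operation is favoured.

0.468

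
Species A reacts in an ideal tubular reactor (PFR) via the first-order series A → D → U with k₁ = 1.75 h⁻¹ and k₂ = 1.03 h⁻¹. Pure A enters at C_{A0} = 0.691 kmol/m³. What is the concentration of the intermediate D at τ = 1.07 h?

The intermediate concentration in a first-order A→B→C sequence is C_D = k₁C_{A0}(e^(−k₁τ) − e^(−k₂τ))/(k₂−k₁).
e^(−k₁τ) = e^(−1.75×1.07) = e^(−1.873) = 0.1537; e^(−k₂τ) = e^(−1.102) = 0.3322.
C_D = 1.75×0.691/(1.03−1.75) × (0.1537−0.3322) = (-1.680)×(-0.1784) = 0.2997 kmol/m³.

0.300 kmol/m³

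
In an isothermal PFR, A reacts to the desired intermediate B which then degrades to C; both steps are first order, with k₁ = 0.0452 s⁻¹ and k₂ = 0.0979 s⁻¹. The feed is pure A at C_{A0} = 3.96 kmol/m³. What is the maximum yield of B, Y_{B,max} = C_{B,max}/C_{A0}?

0.238

Evaluating C_B at τ_opt = ln(k₂/k₁)/(k₂−k₁) gives C_{B,max}/C_{A0} = (k₁/k₂)^[k₂/(k₂−k₁)].
= (0.0452/0.0979)^(0.0979/(0.0979−0.0452)) = (0.4617)^(1.858) = 0.2379.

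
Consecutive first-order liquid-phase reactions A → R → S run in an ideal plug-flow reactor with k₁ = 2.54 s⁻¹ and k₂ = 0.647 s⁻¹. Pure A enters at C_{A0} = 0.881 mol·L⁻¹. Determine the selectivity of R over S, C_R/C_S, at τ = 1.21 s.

1.37

Solving the coupled first-order balances gives C_R(τ) = [k₁/(k₂−k₁)]·C_{A0}·(e^(−k₁τ) − e^(−k₂τ)).
e^(−k₁τ) = e^(−2.54×1.21) = e^(−3.073) = 0.04626; e^(−k₂τ) = e^(−0.7829) = 0.4571.
C_R = 2.54×0.881/(0.647−2.54) × (0.04626−0.4571) = (-1.182)×(-0.4108) = 0.4856 mol·L⁻¹.
C_A = C_{A0}e^(−k₁τ) = 0.04076 mol·L⁻¹, so C_S = C_{A0}−C_A−C_R = 0.3546 mol·L⁻¹; C_R/C_S = 1.37.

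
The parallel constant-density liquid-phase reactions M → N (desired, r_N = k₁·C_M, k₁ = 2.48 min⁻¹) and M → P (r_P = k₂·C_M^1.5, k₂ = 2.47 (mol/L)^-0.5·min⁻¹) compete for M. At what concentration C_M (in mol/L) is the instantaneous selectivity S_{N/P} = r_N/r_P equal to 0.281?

12.8 mol/L

S_{N/P} = (k₁/k₂)·C_M^-0.5 ⇒ C_M = (S·k₂/k₁)^(-2).
= (0.281×2.47/2.48)^(-2) = (0.2799)^(-2) = 12.8 mol/L.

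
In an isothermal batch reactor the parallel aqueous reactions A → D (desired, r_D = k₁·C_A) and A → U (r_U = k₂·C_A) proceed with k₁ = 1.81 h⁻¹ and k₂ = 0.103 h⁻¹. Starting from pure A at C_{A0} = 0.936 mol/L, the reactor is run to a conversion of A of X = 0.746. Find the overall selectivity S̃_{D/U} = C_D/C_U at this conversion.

C_A = C_{A0}(1−X) = 0.2377 mol/L.
Both paths are first order in A, so the instantaneous fraction to D is constant: dC_D/d(−C_A) = k₁/(k₁+k₂) = 0.9462.
C_D = 0.9462·(C_{A0}−C_A) = 0.9462×0.6983 = 0.661 mol/L.
C_U = (C_{A0}−C_A)−C_D = 0.03760 mol/L; S̃_{D/U} = 0.6607/0.03760 = 17.6.

17.6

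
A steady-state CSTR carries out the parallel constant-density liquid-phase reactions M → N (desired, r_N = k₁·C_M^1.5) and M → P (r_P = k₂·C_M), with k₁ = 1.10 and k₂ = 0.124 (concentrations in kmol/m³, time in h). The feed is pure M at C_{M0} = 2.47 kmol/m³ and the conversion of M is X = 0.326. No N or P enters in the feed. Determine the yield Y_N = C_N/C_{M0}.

0.300

Exit C_M = C_{M0}(1−X) = 2.47×0.674 = 1.665 kmol/m³.
In a CSTR the entire volume is at exit conditions, so r_N = 1.10×1.665^1.5 = 2.363 and r_P = 0.124×1.665 = 0.2064.
Fraction of consumed M going to N: r_N/(r_N+r_P) = 0.9197.
C_N = 0.9197·C_{M0}·X = 0.9197×2.47×0.326 = 0.741 kmol/m³; Y_N = C_N/C_{M0} = 0.300.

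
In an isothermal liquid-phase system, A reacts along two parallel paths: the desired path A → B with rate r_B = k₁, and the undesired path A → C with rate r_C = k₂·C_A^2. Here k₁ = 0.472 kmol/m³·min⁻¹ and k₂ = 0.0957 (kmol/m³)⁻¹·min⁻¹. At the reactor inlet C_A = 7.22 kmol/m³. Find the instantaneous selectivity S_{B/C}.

S_{B/C} = r_B/r_C = (k₁)/(k₂·C_A^2) = (k₁/k₂)·C_A^-2.
= (0.472) / (0.0957×7.220^2) = 0.4720/4.989 = 0.0946.
The undesired path is higher order in A, so low C_A (CSTR or dilute feed) favours B.

0.0946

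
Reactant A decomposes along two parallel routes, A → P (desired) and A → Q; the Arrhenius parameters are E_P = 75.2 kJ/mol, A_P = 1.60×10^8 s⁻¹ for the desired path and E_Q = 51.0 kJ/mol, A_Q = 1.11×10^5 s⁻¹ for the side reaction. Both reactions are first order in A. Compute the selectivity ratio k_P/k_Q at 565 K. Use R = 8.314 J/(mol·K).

With equal orders, S_{P/Q} = k_P/k_Q = (A_P/A_Q)·exp[(E_Q−E_P)/(RT)].
(E_Q−E_P)/(RT) = (51.0−75.2)×10³/(8.314×565) = -24200/4697 = -5.152.
k_P/k_Q = (1.60×10^8/1.11×10^5)·exp(-5.152) = 1441 × 0.005789 = 8.34.

8.34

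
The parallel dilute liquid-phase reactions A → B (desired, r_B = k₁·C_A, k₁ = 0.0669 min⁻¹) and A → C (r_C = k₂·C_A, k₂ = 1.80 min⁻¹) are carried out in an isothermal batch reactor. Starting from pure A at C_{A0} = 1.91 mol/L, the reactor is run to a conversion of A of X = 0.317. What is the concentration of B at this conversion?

0.0217 mol/L

C_A = C_{A0}(1−X) = 1.305 mol/L.
Both paths are first order in A, so the instantaneous fraction to B is constant: dC_B/d(−C_A) = k₁/(k₁+k₂) = 0.03583.
C_B = 0.03583·(C_{A0}−C_A) = 0.03583×0.6055 = 0.0217 mol/L.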